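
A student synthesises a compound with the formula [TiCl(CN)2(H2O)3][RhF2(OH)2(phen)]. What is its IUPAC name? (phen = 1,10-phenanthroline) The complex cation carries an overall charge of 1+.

triaquachlorodicyanotitanium(IV) difluorodihydroxo(1,10-phenanthroline)rhodate(III)

The complex cation is given as 1+; its ligand charges sum to -3, so Ti = +4.
A 1:1 salt means the anion carries the equal and opposite charge, 1−.
Anion: ligand charges sum to -4; for the ion to be 1−, Rh = +3.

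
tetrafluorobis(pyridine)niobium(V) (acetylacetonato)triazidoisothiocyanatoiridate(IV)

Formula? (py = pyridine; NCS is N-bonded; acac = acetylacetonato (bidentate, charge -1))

[NbF4(py)2][Ir(acac)(N3)3(NCS)]

Cation [Nb…]: ligand charges -4, Nb(V) ⇒ ion charge 1+.
Anion [Ir…]: ligand charges -5, Ir(IV) ⇒ ion charge 1−.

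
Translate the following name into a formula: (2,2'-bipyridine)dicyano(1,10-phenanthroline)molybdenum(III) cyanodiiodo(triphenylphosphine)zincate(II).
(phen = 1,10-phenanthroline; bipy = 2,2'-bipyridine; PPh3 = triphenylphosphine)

Cation [Mo…]: ligand charges -2, Mo(III) ⇒ ion charge 1+.
Anion [Zn…]: ligand charges -3, Zn(II) ⇒ ion charge 1−.
One 1+ cation balances one 1− anion.

[Mo(bipy)(CN)2(phen)][Zn(CN)I2(PPh3)]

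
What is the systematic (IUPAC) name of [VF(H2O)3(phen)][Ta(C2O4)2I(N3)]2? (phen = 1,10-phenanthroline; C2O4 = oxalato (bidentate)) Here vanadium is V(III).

Both ions are complex: the cation is named first with the plain metal name, the anion second with the -ate form; each ion's ligands are alphabetised independently.
V is given as +3; the cation's ligand charges sum to -1, so the complex cation is 2+.
With 2 anions per cation, each anion must be 2/2 = 1−.
Anion: ligand charges sum to -6; for the ion to be 1−, Ta = +5.

triaquafluoro(1,10-phenanthroline)vanadium(III) azidoiododioxalatotantalate(V)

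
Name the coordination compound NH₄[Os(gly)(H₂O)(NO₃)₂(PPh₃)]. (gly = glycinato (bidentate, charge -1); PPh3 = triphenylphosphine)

The 1 ammonium counter-ion carries a total charge of +1, so each complex ion is 1−.
Ligand charges: 2×nitrato (-1 each), 1×aqua (neutral), 1×glycinato (-1 each), 1×triphenylphosphine (neutral); total -3. So Os + (-3) = 1−, giving Os = +2.
Ligands are named alphabetically: aqua before glycinato before nitrato before triphenylphosphine.
The complex ion is anionic, so osmium takes the -ate form osmate(II).

ammonium aqua(glycinato)dinitrato(triphenylphosphine)osmate(II)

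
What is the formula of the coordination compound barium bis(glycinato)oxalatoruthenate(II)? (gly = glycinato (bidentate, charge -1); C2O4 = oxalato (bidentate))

Ba[Ru(C2O4)(gly)2]

Ligands: 2 glycinato (gly, -1), 1 oxalato (C2O4, -2). Ligand charge sum = -4.
With Ru in oxidation state +2, the complex ion is [Ru...]^2−.
Charge balance with barium (+2) requires 1 complex ion per 1 barium.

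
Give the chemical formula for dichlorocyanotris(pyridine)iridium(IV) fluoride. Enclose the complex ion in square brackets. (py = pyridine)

[IrCl2(CN)(py)3]F

Ligands: 1 cyano (CN, -1), 2 chloro (Cl, -1), 3 pyridine (py, neutral). Ligand charge sum = -3.
With Ir in oxidation state +4, the complex ion is [Ir...]^1+.
Charge balance with fluoride (-1) requires 1 complex ion per 1 fluoride.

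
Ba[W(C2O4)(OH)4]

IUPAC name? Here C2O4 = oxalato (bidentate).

The 1 barium counter-ion carries a total charge of +2, so each complex ion is 2−.
Ligand charges: 4×hydroxo (-1 each), 1×oxalato (-2 each); total -6. So W + (-6) = 2−, giving W = +4.
The complex ion is anionic, so tungsten takes the -ate form tungstate(IV).

barium tetrahydroxooxalatotungstate(IV)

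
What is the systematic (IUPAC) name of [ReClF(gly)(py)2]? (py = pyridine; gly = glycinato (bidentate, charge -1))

There is no counter-ion, so the complex is neutral overall.
Ligand charges: 2×pyridine (neutral), 1×chloro (-1 each), 1×glycinato (-1 each), 1×fluoro (-1 each); total -3. So Re + (-3) = 0, giving Re = +3.
Ligands are named alphabetically: chloro before fluoro before glycinato before pyridine.

chlorofluoro(glycinato)bis(pyridine)rhenium(III)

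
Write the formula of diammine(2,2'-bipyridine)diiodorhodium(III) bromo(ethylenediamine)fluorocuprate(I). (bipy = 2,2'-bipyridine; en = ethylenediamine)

Cation [Rh…]: ligand charges -2, Rh(III) ⇒ ion charge 1+.
Anion [Cu…]: ligand charges -2, Cu(I) ⇒ ion charge 1−.
One 1+ cation balances one 1− anion.

[Rh(bipy)I2(NH3)2][CuBr(en)F]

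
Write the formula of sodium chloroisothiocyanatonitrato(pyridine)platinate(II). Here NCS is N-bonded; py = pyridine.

Na[PtCl(NCS)(NO3)(py)]

Ligands: 1 chloro (Cl, -1), 1 nitrato (NO3, -1), 1 isothiocyanato (NCS, -1), 1 pyridine (py, neutral). Ligand charge sum = -3.
Charge balance with sodium (+1) requires 1 complex ion per 1 sodium.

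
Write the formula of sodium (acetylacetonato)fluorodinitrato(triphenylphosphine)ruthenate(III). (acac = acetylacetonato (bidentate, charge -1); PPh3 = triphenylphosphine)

Na[Ru(acac)F(NO3)2(PPh3)]

Ligands: 2 nitrato (NO3, -1), 1 fluoro (F, -1), 1 acetylacetonato (acac, -1), 1 triphenylphosphine (PPh3, neutral). Ligand charge sum = -4.
Charge balance with sodium (+1) requires 1 complex ion per 1 sodium.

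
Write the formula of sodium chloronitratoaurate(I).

Ligands: 1 chloro (Cl, -1), 1 nitrato (NO3, -1). Ligand charge sum = -2.
Charge balance with sodium (+1) requires 1 complex ion per 1 sodium.

Na[AuCl(NO3)]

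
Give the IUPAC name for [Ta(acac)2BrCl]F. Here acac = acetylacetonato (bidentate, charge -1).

The 1 fluoride counter-ion carries a total charge of -1, so each complex ion is 1+.
Ligand charges: 2×acetylacetonato (-1 each), 1×chloro (-1 each), 1×bromo (-1 each); total -4. So Ta + (-4) = 1+, giving Ta = +5.
Ligands are named alphabetically: acetylacetonato before bromo before chloro.

bis(acetylacetonato)bromochlorotantalum(V) fluoride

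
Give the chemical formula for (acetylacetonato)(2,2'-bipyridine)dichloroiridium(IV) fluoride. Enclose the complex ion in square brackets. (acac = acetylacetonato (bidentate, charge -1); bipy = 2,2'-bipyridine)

[Ir(acac)(bipy)Cl2]F

Ligands: 1 acetylacetonato (acac, -1), 1 2,2'-bipyridine (bipy, neutral), 2 chloro (Cl, -1). Ligand charge sum = -3.
With Ir in oxidation state +4, the complex ion is [Ir...]^1+.
Charge balance with fluoride (-1) requires 1 complex ion per 1 fluoride.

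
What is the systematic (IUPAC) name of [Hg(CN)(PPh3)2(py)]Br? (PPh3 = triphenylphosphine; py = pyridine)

The 1 bromide counter-ion carries a total charge of -1, so each complex ion is 1+.
Ligand charges: 1×cyano (-1 each), 2×triphenylphosphine (neutral), 1×pyridine (neutral); total -1. So Hg + (-1) = 1+, giving Hg = +2.
Ligands are named alphabetically: cyano before pyridine before triphenylphosphine.

cyano(pyridine)bis(triphenylphosphine)mercury(II) bromide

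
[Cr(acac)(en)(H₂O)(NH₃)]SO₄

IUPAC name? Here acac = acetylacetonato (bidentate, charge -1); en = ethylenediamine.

The 1 sulfate counter-ion carries a total charge of -2, so each complex ion is 2+.
Ligand charges: 1×ammine (neutral), 1×acetylacetonato (-1 each), 1×ethylenediamine (neutral), 1×aqua (neutral); total -1. So Cr + (-1) = 2+, giving Cr = +3.
Ligands are named alphabetically: acetylacetonato before ammine before aqua before ethylenediamine.

(acetylacetonato)ammineaqua(ethylenediamine)chromium(III) sulfate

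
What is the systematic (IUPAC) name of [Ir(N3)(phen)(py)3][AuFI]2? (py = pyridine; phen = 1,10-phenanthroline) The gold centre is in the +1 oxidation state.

Both ions are complex: the cation is named first with the plain metal name, the anion second with the -ate form; each ion's ligands are alphabetised independently.
Au is given as +1; the anion's ligand charges sum to -2, so the complex anion is 1−.
With 2 anions per cation, the cation must be 2×1 = 2+.
Cation: ligand charges sum to -1; for the ion to be 2+, Ir = +3.

azido(1,10-phenanthroline)tris(pyridine)iridium(III) fluoroiodoaurate(I)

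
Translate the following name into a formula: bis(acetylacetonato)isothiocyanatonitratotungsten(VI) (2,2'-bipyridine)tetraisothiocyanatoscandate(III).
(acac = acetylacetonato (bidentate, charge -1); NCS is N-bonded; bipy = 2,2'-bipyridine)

Cation [W…]: ligand charges -4, W(VI) ⇒ ion charge 2+.
Anion [Sc…]: ligand charges -4, Sc(III) ⇒ ion charge 1−.

[W(acac)2(NCS)(NO3)][Sc(bipy)(NCS)4]2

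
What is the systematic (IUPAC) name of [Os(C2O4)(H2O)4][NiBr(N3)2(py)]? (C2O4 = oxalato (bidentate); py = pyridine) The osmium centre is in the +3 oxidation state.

tetraaquaoxalatoosmium(III) diazidobromo(pyridine)nickelate(II)

Os is given as +3; the cation's ligand charges sum to -2, so the complex cation is 1+.
A 1:1 salt means the anion carries the equal and opposite charge, 1−.
Anion: ligand charges sum to -3; for the ion to be 1−, Ni = +2.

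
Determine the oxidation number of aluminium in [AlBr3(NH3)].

+3

No counter-ion: the bracketed complex is neutral.
Ligand charges: 1×NH3 neutral; 3×Br = -3; sum -3.
Al + (-3) = 0 ⇒ Al is +3.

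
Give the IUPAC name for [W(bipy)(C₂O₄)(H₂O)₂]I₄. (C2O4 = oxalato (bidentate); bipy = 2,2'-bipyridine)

diaqua(2,2'-bipyridine)oxalatotungsten(VI) iodide

The 4 iodide counter-ions carry a total charge of -4, so each complex ion is 4+.
Ligand charges: 1×oxalato (-2 each), 2×aqua (neutral), 1×2,2'-bipyridine (neutral); total -2. So W + (-2) = 4+, giving W = +6.
Ligands are named alphabetically: aqua before bipyridine before oxalato.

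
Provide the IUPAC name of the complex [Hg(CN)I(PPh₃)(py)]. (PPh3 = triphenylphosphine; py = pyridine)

There is no counter-ion, so the complex is neutral overall.
Ligand charges: 1×triphenylphosphine (neutral), 1×iodo (-1 each), 1×pyridine (neutral), 1×cyano (-1 each); total -2. So Hg + (-2) = 0, giving Hg = +2.
Ligands are named alphabetically: cyano before iodo before pyridine before triphenylphosphine.

cyanoiodo(pyridine)(triphenylphosphine)mercury(II)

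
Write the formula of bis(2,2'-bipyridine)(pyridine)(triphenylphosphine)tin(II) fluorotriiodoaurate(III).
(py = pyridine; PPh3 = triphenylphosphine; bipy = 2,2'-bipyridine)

Cation [Sn…]: ligand charges 0, Sn(II) ⇒ ion charge 2+.
Anion [Au…]: ligand charges -4, Au(III) ⇒ ion charge 1−.

[Sn(bipy)2(PPh3)(py)][AuFI3]2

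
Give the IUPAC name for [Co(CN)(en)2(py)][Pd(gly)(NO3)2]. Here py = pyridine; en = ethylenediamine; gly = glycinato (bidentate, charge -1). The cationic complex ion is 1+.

cyanobis(ethylenediamine)(pyridine)cobalt(II) (glycinato)dinitratopalladate(II)

Both ions are complex: the cation is named first with the plain metal name, the anion second with the -ate form; each ion's ligands are alphabetised independently.
The complex cation is given as 1+; its ligand charges sum to -1, so Co = +2.
A 1:1 salt means the anion carries the equal and opposite charge, 1−.
Anion: ligand charges sum to -3; for the ion to be 1−, Pd = +2.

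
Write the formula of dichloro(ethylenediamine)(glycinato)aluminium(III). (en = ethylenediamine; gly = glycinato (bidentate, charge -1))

[AlCl2(en)(gly)]

Ligands: 1 ethylenediamine (en, neutral), 1 glycinato (gly, -1), 2 chloro (Cl, -1). Ligand charge sum = -3.
With Al in oxidation state +3, the complex ion is [Al...].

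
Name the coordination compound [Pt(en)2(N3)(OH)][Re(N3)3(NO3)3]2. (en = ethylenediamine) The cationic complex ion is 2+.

azidobis(ethylenediamine)hydroxoplatinum(IV) triazidotrinitratorhenate(V)

The complex cation is given as 2+; its ligand charges sum to -2, so Pt = +4.
With 2 anions per cation, each anion must be 2/2 = 1−.
Anion: ligand charges sum to -6; for the ion to be 1−, Re = +5.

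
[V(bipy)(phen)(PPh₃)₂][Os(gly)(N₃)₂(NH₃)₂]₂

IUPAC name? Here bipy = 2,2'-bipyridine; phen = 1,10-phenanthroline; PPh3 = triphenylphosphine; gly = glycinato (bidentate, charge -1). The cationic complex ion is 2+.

(2,2'-bipyridine)(1,10-phenanthroline)bis(triphenylphosphine)vanadium(II) diamminediazido(glycinato)osmate(II)

Both ions are complex: the cation is named first with the plain metal name, the anion second with the -ate form; each ion's ligands are alphabetised independently.
The complex cation is given as 2+; its ligand charges sum to 0, so V = +2.
With 2 anions per cation, each anion must be 2/2 = 1−.
Anion: ligand charges sum to -3; for the ion to be 1−, Os = +2.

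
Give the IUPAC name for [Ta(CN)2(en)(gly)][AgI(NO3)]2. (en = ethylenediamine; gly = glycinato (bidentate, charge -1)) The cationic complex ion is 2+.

Both ions are complex: the cation is named first with the plain metal name, the anion second with the -ate form; each ion's ligands are alphabetised independently.
The complex cation is given as 2+; its ligand charges sum to -3, so Ta = +5.
With 2 anions per cation, each anion must be 2/2 = 1−.
Anion: ligand charges sum to -2; for the ion to be 1−, Ag = +1.

dicyano(ethylenediamine)(glycinato)tantalum(V) iodonitratoargentate(I)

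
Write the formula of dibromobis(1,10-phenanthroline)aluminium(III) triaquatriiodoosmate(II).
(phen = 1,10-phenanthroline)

[AlBr2(phen)2][Os(H2O)3I3]

Cation [Al…]: ligand charges -2, Al(III) ⇒ ion charge 1+.
Anion [Os…]: ligand charges -3, Os(II) ⇒ ion charge 1−.
One 1+ cation balances one 1− anion.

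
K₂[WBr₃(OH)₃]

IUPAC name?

The 2 potassium counter-ions carry a total charge of +2, so each complex ion is 2−.
Ligand charges: 3×bromo (-1 each), 3×hydroxo (-1 each); total -6. So W + (-6) = 2−, giving W = +4.
Ligands are named alphabetically: bromo before hydroxo.
The complex ion is anionic, so tungsten takes the -ate form tungstate(IV).

potassium tribromotrihydroxotungstate(IV)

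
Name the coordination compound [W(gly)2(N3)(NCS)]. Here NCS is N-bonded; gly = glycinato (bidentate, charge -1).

azidobis(glycinato)isothiocyanatotungsten(IV)

There is no counter-ion, so the complex is neutral overall.
Ligand charges: 1×azido (-1 each), 1×isothiocyanato (-1 each), 2×glycinato (-1 each); total -4. So W + (-4) = 0, giving W = +4.
Ligands are named alphabetically: azido before glycinato before isothiocyanato.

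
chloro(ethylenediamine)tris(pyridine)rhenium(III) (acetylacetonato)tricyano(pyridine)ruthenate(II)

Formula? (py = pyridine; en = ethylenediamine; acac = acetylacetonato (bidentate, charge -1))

Cation [Re…]: ligand charges -1, Re(III) ⇒ ion charge 2+.
Anion [Ru…]: ligand charges -4, Ru(II) ⇒ ion charge 2−.

[ReCl(en)(py)3][Ru(acac)(CN)3(py)]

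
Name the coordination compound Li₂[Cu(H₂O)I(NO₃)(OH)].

The 2 lithium counter-ions carry a total charge of +2, so each complex ion is 2−.
Ligand charges: 1×hydroxo (-1 each), 1×iodo (-1 each), 1×aqua (neutral), 1×nitrato (-1 each); total -3. So Cu + (-3) = 2−, giving Cu = +1.
The complex ion is anionic, so copper takes the -ate form cuprate(I).

lithium aquahydroxoiodonitratocuprate(I)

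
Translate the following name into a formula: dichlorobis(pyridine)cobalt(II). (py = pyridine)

Ligands: 2 chloro (Cl, -1), 2 pyridine (py, neutral). Ligand charge sum = -2.
With Co in oxidation state +2, the complex ion is [Co...].

[CoCl2(py)2]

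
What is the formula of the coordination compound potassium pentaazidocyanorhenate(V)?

K[Re(CN)(N3)5]

Ligands: 5 azido (N3, -1), 1 cyano (CN, -1). Ligand charge sum = -6.
With Re in oxidation state +5, the complex ion is [Re...]^1−.
Charge balance with potassium (+1) requires 1 complex ion per 1 potassium.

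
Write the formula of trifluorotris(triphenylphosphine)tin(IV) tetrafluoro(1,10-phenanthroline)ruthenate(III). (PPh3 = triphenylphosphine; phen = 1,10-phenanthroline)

[SnF3(PPh3)3][RuF4(phen)]

Cation [Sn…]: ligand charges -3, Sn(IV) ⇒ ion charge 1+.
Anion [Ru…]: ligand charges -4, Ru(III) ⇒ ion charge 1−.
One 1+ cation balances one 1− anion.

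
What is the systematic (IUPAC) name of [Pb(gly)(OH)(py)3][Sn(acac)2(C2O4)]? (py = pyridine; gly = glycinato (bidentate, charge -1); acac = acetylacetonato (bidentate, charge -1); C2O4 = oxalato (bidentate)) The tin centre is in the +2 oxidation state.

(glycinato)hydroxotris(pyridine)lead(IV) bis(acetylacetonato)oxalatostannate(II)

Both ions are complex: the cation is named first with the plain metal name, the anion second with the -ate form; each ion's ligands are alphabetised independently.
Sn is given as +2; the anion's ligand charges sum to -4, so the complex anion is 2−.
A 1:1 salt means the cation carries the equal and opposite charge, 2+.
Cation: ligand charges sum to -2; for the ion to be 2+, Pb = +4.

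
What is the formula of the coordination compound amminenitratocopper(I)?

Ligands: 1 ammine (NH3, neutral), 1 nitrato (NO3, -1). Ligand charge sum = -1.
With Cu in oxidation state +1, the complex ion is [Cu...].

[Cu(NH3)(NO3)]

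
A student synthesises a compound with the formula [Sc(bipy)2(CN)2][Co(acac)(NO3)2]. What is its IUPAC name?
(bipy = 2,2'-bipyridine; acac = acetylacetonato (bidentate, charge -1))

bis(2,2'-bipyridine)dicyanoscandium(III) (acetylacetonato)dinitratocobaltate(II)

Both ions are complex: the cation is named first with the plain metal name, the anion second with the -ate form; each ion's ligands are alphabetised independently.
Scandium is always +3 in its complexes; the cation's ligand charges sum to -2, so the complex cation is 1+.
A 1:1 salt means the anion carries the equal and opposite charge, 1−.
Anion: ligand charges sum to -3; for the ion to be 1−, Co = +2.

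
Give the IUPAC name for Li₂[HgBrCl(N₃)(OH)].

lithium azidobromochlorohydroxomercurate(II)

The 2 lithium counter-ions carry a total charge of +2, so each complex ion is 2−.
Ligand charges: 1×azido (-1 each), 1×bromo (-1 each), 1×chloro (-1 each), 1×hydroxo (-1 each); total -4. So Hg + (-4) = 2−, giving Hg = +2.
The complex ion is anionic, so mercury takes the -ate form mercurate(II).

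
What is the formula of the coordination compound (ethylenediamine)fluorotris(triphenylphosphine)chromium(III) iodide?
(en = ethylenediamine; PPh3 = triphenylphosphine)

[Cr(en)F(PPh3)3]I2

Ligands: 1 ethylenediamine (en, neutral), 3 triphenylphosphine (PPh3, neutral), 1 fluoro (F, -1). Ligand charge sum = -1.
With Cr in oxidation state +3, the complex ion is [Cr...]^2+.
Charge balance with iodide (-1) requires 1 complex ion per 2 iodide.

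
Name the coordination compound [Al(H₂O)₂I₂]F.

diaquadiiodoaluminium(III) fluoride

The 1 fluoride counter-ion carries a total charge of -1, so each complex ion is 1+.
Ligand charges: 2×iodo (-1 each), 2×aqua (neutral); total -2. So Al + (-2) = 1+, giving Al = +3.
Ligands are named alphabetically: aqua before iodo.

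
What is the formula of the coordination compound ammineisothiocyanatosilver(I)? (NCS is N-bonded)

Ligands: 1 isothiocyanato (NCS, -1), 1 ammine (NH3, neutral). Ligand charge sum = -1.
With Ag in oxidation state +1, the complex ion is [Ag...].

[Ag(NCS)(NH3)]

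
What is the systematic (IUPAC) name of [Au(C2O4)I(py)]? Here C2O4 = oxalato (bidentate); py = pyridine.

iodooxalato(pyridine)gold(III)

There is no counter-ion, so the complex is neutral overall.
Ligand charges: 1×oxalato (-2 each), 1×pyridine (neutral), 1×iodo (-1 each); total -3. So Au + (-3) = 0, giving Au = +3.
Ligands are named alphabetically: iodo before oxalato before pyridine.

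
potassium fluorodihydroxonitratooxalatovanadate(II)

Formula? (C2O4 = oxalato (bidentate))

K4[V(C2O4)F(NO3)(OH)2]

Ligands: 1 nitrato (NO3, -1), 2 hydroxo (OH, -1), 1 oxalato (C2O4, -2), 1 fluoro (F, -1). Ligand charge sum = -6.
With V in oxidation state +2, the complex ion is [V...]^4−.
Charge balance with potassium (+1) requires 1 complex ion per 4 potassium.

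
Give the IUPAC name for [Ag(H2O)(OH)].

aquahydroxosilver(I)

There is no counter-ion, so the complex is neutral overall.
Ligand charges: 1×aqua (neutral), 1×hydroxo (-1 each); total -1. So Ag + (-1) = 0, giving Ag = +1.
Ligands are named alphabetically: aqua before hydroxo.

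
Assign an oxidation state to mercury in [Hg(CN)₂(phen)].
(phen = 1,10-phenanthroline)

No counter-ion: the bracketed complex is neutral.
Ligand charges: 2×CN = -2; 1×phen neutral; sum -2.
Hg + (-2) = 0 ⇒ Hg is +2.

+2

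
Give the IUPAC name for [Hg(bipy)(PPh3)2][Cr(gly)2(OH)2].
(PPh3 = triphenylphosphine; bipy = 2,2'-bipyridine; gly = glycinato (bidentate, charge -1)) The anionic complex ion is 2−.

Both ions are complex: the cation is named first with the plain metal name, the anion second with the -ate form; each ion's ligands are alphabetised independently.
The complex anion is given as 2−; its ligand charges sum to -4, so Cr = +2.
A 1:1 salt means the cation carries the equal and opposite charge, 2+.
Cation: ligand charges sum to 0; for the ion to be 2+, Hg = +2.

(2,2'-bipyridine)bis(triphenylphosphine)mercury(II) bis(glycinato)dihydroxochromate(II)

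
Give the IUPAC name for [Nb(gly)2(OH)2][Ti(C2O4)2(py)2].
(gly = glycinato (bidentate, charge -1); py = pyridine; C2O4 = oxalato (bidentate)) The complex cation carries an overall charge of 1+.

bis(glycinato)dihydroxoniobium(V) dioxalatobis(pyridine)titanate(III)

Both ions are complex: the cation is named first with the plain metal name, the anion second with the -ate form; each ion's ligands are alphabetised independently.
The complex cation is given as 1+; its ligand charges sum to -4, so Nb = +5.
A 1:1 salt means the anion carries the equal and opposite charge, 1−.
Anion: ligand charges sum to -4; for the ion to be 1−, Ti = +3.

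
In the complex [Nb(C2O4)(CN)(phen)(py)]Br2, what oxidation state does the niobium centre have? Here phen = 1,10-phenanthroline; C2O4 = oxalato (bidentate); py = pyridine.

+5

2 bromide outside the brackets (-1 each) → the complex ion is 2+.
Ligand charges: 1×phen neutral; 1×C2O4 = -2; 1×py neutral; 1×CN = -1; sum -3.
Nb + (-3) = 2+ ⇒ Nb is +5.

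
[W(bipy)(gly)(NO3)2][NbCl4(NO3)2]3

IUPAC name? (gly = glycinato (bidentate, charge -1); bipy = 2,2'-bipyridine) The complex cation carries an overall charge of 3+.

(2,2'-bipyridine)(glycinato)dinitratotungsten(VI) tetrachlorodinitratoniobate(V)

The complex cation is given as 3+; its ligand charges sum to -3, so W = +6.
With 3 anions per cation, each anion must be 3/3 = 1−.
Anion: ligand charges sum to -6; for the ion to be 1−, Nb = +5.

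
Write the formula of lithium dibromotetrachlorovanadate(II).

Li4[VBr2Cl4]

Ligands: 4 chloro (Cl, -1), 2 bromo (Br, -1). Ligand charge sum = -6.
Charge balance with lithium (+1) requires 1 complex ion per 4 lithium.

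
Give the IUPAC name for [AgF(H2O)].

There is no counter-ion, so the complex is neutral overall.
Ligand charges: 1×aqua (neutral), 1×fluoro (-1 each); total -1. So Ag + (-1) = 0, giving Ag = +1.
Ligands are named alphabetically: aqua before fluoro.

aquafluorosilver(I)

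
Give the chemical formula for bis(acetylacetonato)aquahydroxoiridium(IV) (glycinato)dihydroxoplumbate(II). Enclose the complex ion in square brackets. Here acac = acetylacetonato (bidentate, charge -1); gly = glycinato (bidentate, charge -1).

[Ir(acac)2(H2O)(OH)][Pb(gly)(OH)2]

Cation [Ir…]: ligand charges -3, Ir(IV) ⇒ ion charge 1+.
Anion [Pb…]: ligand charges -3, Pb(II) ⇒ ion charge 1−.
One 1+ cation balances one 1− anion.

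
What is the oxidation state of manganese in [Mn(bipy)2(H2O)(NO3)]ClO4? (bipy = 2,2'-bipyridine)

1 perchlorate outside the brackets (-1 each) → the complex ion is 1+.
Ligand charges: 1×H2O neutral; 1×NO3 = -1; 2×bipy neutral; sum -1.
Mn + (-1) = 1+ ⇒ Mn is +2.

+2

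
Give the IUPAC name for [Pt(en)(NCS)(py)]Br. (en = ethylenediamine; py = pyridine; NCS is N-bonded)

The 1 bromide counter-ion carries a total charge of -1, so each complex ion is 1+.
Ligand charges: 1×ethylenediamine (neutral), 1×pyridine (neutral), 1×isothiocyanato (-1 each); total -1. So Pt + (-1) = 1+, giving Pt = +2.
Ligands are named alphabetically: ethylenediamine before isothiocyanato before pyridine.

(ethylenediamine)isothiocyanato(pyridine)platinum(II) bromide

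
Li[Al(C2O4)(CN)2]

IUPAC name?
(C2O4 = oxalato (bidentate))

The 1 lithium counter-ion carries a total charge of +1, so each complex ion is 1−.
Ligand charges: 1×oxalato (-2 each), 2×cyano (-1 each); total -4. So Al + (-4) = 1−, giving Al = +3.
The complex ion is anionic, so aluminium takes the -ate form aluminate(III).

lithium dicyanooxalatoaluminate(III)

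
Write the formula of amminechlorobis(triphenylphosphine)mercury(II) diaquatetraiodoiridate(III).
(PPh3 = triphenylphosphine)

[HgCl(NH3)(PPh3)2][Ir(H2O)2I4]

Cation [Hg…]: ligand charges -1, Hg(II) ⇒ ion charge 1+.
Anion [Ir…]: ligand charges -4, Ir(III) ⇒ ion charge 1−.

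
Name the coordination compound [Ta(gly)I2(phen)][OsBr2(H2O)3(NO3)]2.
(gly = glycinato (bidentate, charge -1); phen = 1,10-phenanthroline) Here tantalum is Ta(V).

Both ions are complex: the cation is named first with the plain metal name, the anion second with the -ate form; each ion's ligands are alphabetised independently.
Ta is given as +5; the cation's ligand charges sum to -3, so the complex cation is 2+.
With 2 anions per cation, each anion must be 2/2 = 1−.
Anion: ligand charges sum to -3; for the ion to be 1−, Os = +2.

(glycinato)diiodo(1,10-phenanthroline)tantalum(V) triaquadibromonitratoosmate(II)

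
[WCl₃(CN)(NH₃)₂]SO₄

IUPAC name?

The 1 sulfate counter-ion carries a total charge of -2, so each complex ion is 2+.
Ligand charges: 2×ammine (neutral), 1×cyano (-1 each), 3×chloro (-1 each); total -4. So W + (-4) = 2+, giving W = +6.
Ligands are named alphabetically: ammine before chloro before cyano.

diamminetrichlorocyanotungsten(VI) sulfate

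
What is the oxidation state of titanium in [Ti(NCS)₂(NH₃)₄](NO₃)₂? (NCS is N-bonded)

2 nitrate outside the brackets (-1 each) → the complex ion is 2+.
Ligand charges: 4×NH3 neutral; 2×NCS = -2; sum -2.
Ti + (-2) = 2+ ⇒ Ti is +4.

+4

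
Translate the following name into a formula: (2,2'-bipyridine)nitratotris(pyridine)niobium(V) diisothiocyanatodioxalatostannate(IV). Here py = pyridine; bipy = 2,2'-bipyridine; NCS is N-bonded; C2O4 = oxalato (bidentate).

[Nb(bipy)(NO3)(py)3][Sn(C2O4)2(NCS)2]2

Cation [Nb…]: ligand charges -1, Nb(V) ⇒ ion charge 4+.
Anion [Sn…]: ligand charges -6, Sn(IV) ⇒ ion charge 2−.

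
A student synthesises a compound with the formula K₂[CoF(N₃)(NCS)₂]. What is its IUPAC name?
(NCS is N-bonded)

The 2 potassium counter-ions carry a total charge of +2, so each complex ion is 2−.
Ligand charges: 2×isothiocyanato (-1 each), 1×azido (-1 each), 1×fluoro (-1 each); total -4. So Co + (-4) = 2−, giving Co = +2.
Ligands are named alphabetically: azido before fluoro before isothiocyanato.
The complex ion is anionic, so cobalt takes the -ate form cobaltate(II).

potassium azidofluorodiisothiocyanatocobaltate(II)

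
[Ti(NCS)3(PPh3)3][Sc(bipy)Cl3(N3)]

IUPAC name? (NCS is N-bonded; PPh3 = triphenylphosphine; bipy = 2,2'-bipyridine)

Both ions are complex: the cation is named first with the plain metal name, the anion second with the -ate form; each ion's ligands are alphabetised independently.
Scandium is always +3 in its complexes; the anion's ligand charges sum to -4, so the complex anion is 1−.
A 1:1 salt means the cation carries the equal and opposite charge, 1+.
Cation: ligand charges sum to -3; for the ion to be 1+, Ti = +4.

triisothiocyanatotris(triphenylphosphine)titanium(IV) azido(2,2'-bipyridine)trichloroscandate(III)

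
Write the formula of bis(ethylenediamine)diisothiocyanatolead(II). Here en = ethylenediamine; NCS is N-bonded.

[Pb(en)2(NCS)2]

Ligands: 2 ethylenediamine (en, neutral), 2 isothiocyanato (NCS, -1). Ligand charge sum = -2.
With Pb in oxidation state +2, the complex ion is [Pb...].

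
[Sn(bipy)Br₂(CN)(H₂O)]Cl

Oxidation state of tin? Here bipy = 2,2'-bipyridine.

1 chloride outside the brackets (-1 each) → the complex ion is 1+.
Ligand charges: 2×Br = -2; 1×CN = -1; 1×H2O neutral; 1×bipy neutral; sum -3.
Sn + (-3) = 1+ ⇒ Sn is +4.

+4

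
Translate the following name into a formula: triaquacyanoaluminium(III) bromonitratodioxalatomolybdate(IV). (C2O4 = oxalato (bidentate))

Cation [Al…]: ligand charges -1, Al(III) ⇒ ion charge 2+.
Anion [Mo…]: ligand charges -6, Mo(IV) ⇒ ion charge 2−.

[Al(CN)(H2O)3][MoBr(C2O4)2(NO3)]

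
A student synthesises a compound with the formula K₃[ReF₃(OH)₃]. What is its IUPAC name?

The 3 potassium counter-ions carry a total charge of +3, so each complex ion is 3−.
Ligand charges: 3×hydroxo (-1 each), 3×fluoro (-1 each); total -6. So Re + (-6) = 3−, giving Re = +3.
Ligands are named alphabetically: fluoro before hydroxo.
The complex ion is anionic, so rhenium takes the -ate form rhenate(III).

potassium trifluorotrihydroxorhenate(III)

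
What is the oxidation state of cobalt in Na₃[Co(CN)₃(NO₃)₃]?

3 sodium outside the brackets (+1 each) → the complex ion is 3−.
Ligand charges: 3×NO3 = -3; 3×CN = -3; sum -6.
Co + (-6) = 3− ⇒ Co is +3.

+3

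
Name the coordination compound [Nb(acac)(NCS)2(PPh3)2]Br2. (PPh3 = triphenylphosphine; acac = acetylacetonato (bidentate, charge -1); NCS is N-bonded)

The 2 bromide counter-ions carry a total charge of -2, so each complex ion is 2+.
Ligand charges: 2×triphenylphosphine (neutral), 1×acetylacetonato (-1 each), 2×isothiocyanato (-1 each); total -3. So Nb + (-3) = 2+, giving Nb = +5.
Ligands are named alphabetically: acetylacetonato before isothiocyanato before triphenylphosphine.

(acetylacetonato)diisothiocyanatobis(triphenylphosphine)niobium(V) bromide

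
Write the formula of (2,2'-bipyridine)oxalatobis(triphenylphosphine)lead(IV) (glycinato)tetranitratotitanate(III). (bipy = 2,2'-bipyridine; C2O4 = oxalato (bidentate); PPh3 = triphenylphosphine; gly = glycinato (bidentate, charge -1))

[Pb(bipy)(C2O4)(PPh3)2][Ti(gly)(NO3)4]

Cation [Pb…]: ligand charges -2, Pb(IV) ⇒ ion charge 2+.
Anion [Ti…]: ligand charges -5, Ti(III) ⇒ ion charge 2−.
One 2+ cation balances one 2− anion.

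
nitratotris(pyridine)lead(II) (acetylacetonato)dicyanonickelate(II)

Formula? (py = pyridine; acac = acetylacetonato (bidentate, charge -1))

[Pb(NO3)(py)3][Ni(acac)(CN)2]

Cation [Pb…]: ligand charges -1, Pb(II) ⇒ ion charge 1+.
Anion [Ni…]: ligand charges -3, Ni(II) ⇒ ion charge 1−.
One 1+ cation balances one 1− anion.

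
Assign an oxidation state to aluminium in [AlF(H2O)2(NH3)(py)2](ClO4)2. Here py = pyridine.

2 perchlorate outside the brackets (-1 each) → the complex ion is 2+.
Ligand charges: 1×F = -1; 1×NH3 neutral; 2×H2O neutral; 2×py neutral; sum -1.
Al + (-1) = 2+ ⇒ Al is +3.

+3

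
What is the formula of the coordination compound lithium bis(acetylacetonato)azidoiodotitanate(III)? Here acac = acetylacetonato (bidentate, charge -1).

Li[Ti(acac)2I(N3)]

Ligands: 1 azido (N3, -1), 2 acetylacetonato (acac, -1), 1 iodo (I, -1). Ligand charge sum = -4.
With Ti in oxidation state +3, the complex ion is [Ti...]^1−.
Charge balance with lithium (+1) requires 1 complex ion per 1 lithium.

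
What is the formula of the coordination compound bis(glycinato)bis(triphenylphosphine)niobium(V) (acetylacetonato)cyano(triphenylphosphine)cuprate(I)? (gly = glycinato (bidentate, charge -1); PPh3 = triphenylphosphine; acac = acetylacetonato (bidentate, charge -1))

Cation [Nb…]: ligand charges -2, Nb(V) ⇒ ion charge 3+.
Anion [Cu…]: ligand charges -2, Cu(I) ⇒ ion charge 1−.
One 3+ cation requires 3 of the 1− anion.

[Nb(gly)2(PPh3)2][Cu(acac)(CN)(PPh3)]3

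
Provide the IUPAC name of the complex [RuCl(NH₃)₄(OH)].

There is no counter-ion, so the complex is neutral overall.
Ligand charges: 4×ammine (neutral), 1×chloro (-1 each), 1×hydroxo (-1 each); total -2. So Ru + (-2) = 0, giving Ru = +2.
Ligands are named alphabetically: ammine before chloro before hydroxo.

tetraamminechlorohydroxoruthenium(II)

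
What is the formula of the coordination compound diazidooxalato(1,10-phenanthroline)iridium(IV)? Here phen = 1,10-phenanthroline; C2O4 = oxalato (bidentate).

Ligands: 1 1,10-phenanthroline (phen, neutral), 2 azido (N3, -1), 1 oxalato (C2O4, -2). Ligand charge sum = -4.
With Ir in oxidation state +4, the complex ion is [Ir...].

[Ir(C2O4)(N3)2(phen)]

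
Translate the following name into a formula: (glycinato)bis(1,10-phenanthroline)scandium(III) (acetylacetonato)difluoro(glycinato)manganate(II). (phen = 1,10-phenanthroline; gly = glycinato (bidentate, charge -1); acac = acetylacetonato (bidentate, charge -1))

[Sc(gly)(phen)2][Mn(acac)F2(gly)]

Cation [Sc…]: ligand charges -1, Sc(III) ⇒ ion charge 2+.
Anion [Mn…]: ligand charges -4, Mn(II) ⇒ ion charge 2−.
One 2+ cation balances one 2− anion.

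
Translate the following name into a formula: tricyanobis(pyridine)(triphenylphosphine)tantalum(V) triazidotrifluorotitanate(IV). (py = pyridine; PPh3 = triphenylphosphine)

Cation [Ta…]: ligand charges -3, Ta(V) ⇒ ion charge 2+.
Anion [Ti…]: ligand charges -6, Ti(IV) ⇒ ion charge 2−.

[Ta(CN)3(PPh3)(py)2][TiF3(N3)3]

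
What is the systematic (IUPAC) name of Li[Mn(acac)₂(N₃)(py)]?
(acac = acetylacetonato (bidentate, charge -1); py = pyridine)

The 1 lithium counter-ion carries a total charge of +1, so each complex ion is 1−.
Ligand charges: 2×acetylacetonato (-1 each), 1×pyridine (neutral), 1×azido (-1 each); total -3. So Mn + (-3) = 1−, giving Mn = +2.
The complex ion is anionic, so manganese takes the -ate form manganate(II).

lithium bis(acetylacetonato)azido(pyridine)manganate(II)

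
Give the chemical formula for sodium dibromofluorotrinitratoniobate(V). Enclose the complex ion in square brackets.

Ligands: 2 bromo (Br, -1), 3 nitrato (NO3, -1), 1 fluoro (F, -1). Ligand charge sum = -6.
With Nb in oxidation state +5, the complex ion is [Nb...]^1−.
Charge balance with sodium (+1) requires 1 complex ion per 1 sodium.

Na[NbBr2F(NO3)3]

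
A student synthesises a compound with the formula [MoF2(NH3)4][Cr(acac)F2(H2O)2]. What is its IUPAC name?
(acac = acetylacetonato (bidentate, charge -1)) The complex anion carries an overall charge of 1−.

tetraamminedifluoromolybdenum(III) (acetylacetonato)diaquadifluorochromate(II)

Both ions are complex: the cation is named first with the plain metal name, the anion second with the -ate form; each ion's ligands are alphabetised independently.
The complex anion is given as 1−; its ligand charges sum to -3, so Cr = +2.
A 1:1 salt means the cation carries the equal and opposite charge, 1+.
Cation: ligand charges sum to -2; for the ion to be 1+, Mo = +3.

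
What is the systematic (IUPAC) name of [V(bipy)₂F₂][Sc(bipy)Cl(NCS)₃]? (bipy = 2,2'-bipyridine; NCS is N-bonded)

Scandium is always +3 in its complexes; the anion's ligand charges sum to -4, so the complex anion is 1−.
A 1:1 salt means the cation carries the equal and opposite charge, 1+.
Cation: ligand charges sum to -2; for the ion to be 1+, V = +3.

bis(2,2'-bipyridine)difluorovanadium(III) (2,2'-bipyridine)chlorotriisothiocyanatoscandate(III)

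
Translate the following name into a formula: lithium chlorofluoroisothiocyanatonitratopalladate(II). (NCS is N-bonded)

Ligands: 1 chloro (Cl, -1), 1 fluoro (F, -1), 1 nitrato (NO3, -1), 1 isothiocyanato (NCS, -1). Ligand charge sum = -4.
With Pd in oxidation state +2, the complex ion is [Pd...]^2−.
Charge balance with lithium (+1) requires 1 complex ion per 2 lithium.

Li2[PdClF(NCS)(NO3)]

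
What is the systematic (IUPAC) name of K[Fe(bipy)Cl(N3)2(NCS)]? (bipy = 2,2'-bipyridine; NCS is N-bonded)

potassium diazido(2,2'-bipyridine)chloroisothiocyanatoferrate(III)

The 1 potassium counter-ion carries a total charge of +1, so each complex ion is 1−.
Ligand charges: 1×chloro (-1 each), 1×2,2'-bipyridine (neutral), 1×isothiocyanato (-1 each), 2×azido (-1 each); total -4. So Fe + (-4) = 1−, giving Fe = +3.
Ligands are named alphabetically: azido before bipyridine before chloro before isothiocyanato.
The complex ion is anionic, so iron takes the -ate form ferrate(III).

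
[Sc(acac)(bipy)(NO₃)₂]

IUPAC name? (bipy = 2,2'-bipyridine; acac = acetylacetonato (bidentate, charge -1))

There is no counter-ion, so the complex is neutral overall.
Ligand charges: 2×nitrato (-1 each), 1×2,2'-bipyridine (neutral), 1×acetylacetonato (-1 each); total -3. So Sc + (-3) = 0, giving Sc = +3.
Ligands are named alphabetically: acetylacetonato before bipyridine before nitrato.

(acetylacetonato)(2,2'-bipyridine)dinitratoscandium(III)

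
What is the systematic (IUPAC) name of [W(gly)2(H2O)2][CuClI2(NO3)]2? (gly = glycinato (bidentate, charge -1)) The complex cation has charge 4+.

diaquabis(glycinato)tungsten(VI) chlorodiiodonitratocuprate(II)

The complex cation is given as 4+; its ligand charges sum to -2, so W = +6.
With 2 anions per cation, each anion must be 4/2 = 2−.
Anion: ligand charges sum to -4; for the ion to be 2−, Cu = +2.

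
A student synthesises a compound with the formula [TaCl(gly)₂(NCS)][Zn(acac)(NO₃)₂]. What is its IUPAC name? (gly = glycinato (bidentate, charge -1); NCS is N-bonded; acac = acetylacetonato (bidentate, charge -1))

Both ions are complex: the cation is named first with the plain metal name, the anion second with the -ate form; each ion's ligands are alphabetised independently.
Zinc is always +2 in its complexes; the anion's ligand charges sum to -3, so the complex anion is 1−.
A 1:1 salt means the cation carries the equal and opposite charge, 1+.
Cation: ligand charges sum to -4; for the ion to be 1+, Ta = +5.

chlorobis(glycinato)isothiocyanatotantalum(V) (acetylacetonato)dinitratozincate(II)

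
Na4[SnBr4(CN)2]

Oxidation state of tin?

+2

4 sodium outside the brackets (+1 each) → the complex ion is 4−.
Ligand charges: 2×CN = -2; 4×Br = -4; sum -6.
Sn + (-6) = 4− ⇒ Sn is +2.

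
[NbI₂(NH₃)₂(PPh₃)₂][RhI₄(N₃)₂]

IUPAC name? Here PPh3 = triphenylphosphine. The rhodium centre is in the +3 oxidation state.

diamminediiodobis(triphenylphosphine)niobium(V) diazidotetraiodorhodate(III)

Both ions are complex: the cation is named first with the plain metal name, the anion second with the -ate form; each ion's ligands are alphabetised independently.
Rh is given as +3; the anion's ligand charges sum to -6, so the complex anion is 3−.
A 1:1 salt means the cation carries the equal and opposite charge, 3+.
Cation: ligand charges sum to -2; for the ion to be 3+, Nb = +5.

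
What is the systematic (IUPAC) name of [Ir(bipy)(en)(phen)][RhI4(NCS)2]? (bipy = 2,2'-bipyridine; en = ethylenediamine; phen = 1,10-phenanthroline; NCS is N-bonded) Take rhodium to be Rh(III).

(2,2'-bipyridine)(ethylenediamine)(1,10-phenanthroline)iridium(III) tetraiododiisothiocyanatorhodate(III)

Both ions are complex: the cation is named first with the plain metal name, the anion second with the -ate form; each ion's ligands are alphabetised independently.
Rh is given as +3; the anion's ligand charges sum to -6, so the complex anion is 3−.
A 1:1 salt means the cation carries the equal and opposite charge, 3+.
Cation: ligand charges sum to 0; for the ion to be 3+, Ir = +3.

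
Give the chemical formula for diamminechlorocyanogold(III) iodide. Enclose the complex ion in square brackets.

Ligands: 1 chloro (Cl, -1), 2 ammine (NH3, neutral), 1 cyano (CN, -1). Ligand charge sum = -2.
Charge balance with iodide (-1) requires 1 complex ion per 1 iodide.

[AuCl(CN)(NH3)2]I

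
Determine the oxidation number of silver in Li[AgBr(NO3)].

+1

1 lithium outside the brackets (+1 each) → the complex ion is 1−.
Ligand charges: 1×NO3 = -1; 1×Br = -1; sum -2.
Ag + (-2) = 1− ⇒ Ag is +1.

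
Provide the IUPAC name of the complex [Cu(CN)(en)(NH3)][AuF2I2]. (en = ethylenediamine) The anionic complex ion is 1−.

The complex anion is given as 1−; its ligand charges sum to -4, so Au = +3.
A 1:1 salt means the cation carries the equal and opposite charge, 1+.
Cation: ligand charges sum to -1; for the ion to be 1+, Cu = +2.

amminecyano(ethylenediamine)copper(II) difluorodiiodoaurate(III)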